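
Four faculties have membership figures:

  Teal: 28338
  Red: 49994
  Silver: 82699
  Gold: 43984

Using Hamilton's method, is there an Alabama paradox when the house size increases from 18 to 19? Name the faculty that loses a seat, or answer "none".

At 18 seats: Teal 3, Red 4, Silver 7, Gold 4.
At 19 seats: Teal 2, Red 5, Silver 8, Gold 4.
Teal drops from 3 to 2.

Teal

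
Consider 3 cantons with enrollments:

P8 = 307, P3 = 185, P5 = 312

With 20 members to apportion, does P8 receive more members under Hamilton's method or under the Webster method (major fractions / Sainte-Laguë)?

Hamilton

Hamilton: P8 8, P3 4, P5 8.
Webster: P8 7, P3 5, P5 8.
P8 gets 8 under Hamilton and 7 under Webster.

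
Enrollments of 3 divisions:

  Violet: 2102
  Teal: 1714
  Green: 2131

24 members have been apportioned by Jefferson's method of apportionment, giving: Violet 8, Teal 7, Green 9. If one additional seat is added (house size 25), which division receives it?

Priority for the next seat is population ÷ (current seats + 1).
Priorities: Violet 233.556, Teal 214.250, Green 213.100.
Highest priority: Violet.

Violet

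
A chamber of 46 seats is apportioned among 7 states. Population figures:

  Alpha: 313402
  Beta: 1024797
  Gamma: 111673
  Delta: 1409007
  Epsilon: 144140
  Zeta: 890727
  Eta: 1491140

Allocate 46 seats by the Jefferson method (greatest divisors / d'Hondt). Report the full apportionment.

Alpha=2, Beta=9, Gamma=1, Delta=12, Epsilon=1, Zeta=8, Eta=13

Standard divisor 5384886/46 ≈ 117062.739; standard quotas: Alpha 2.677, Beta 8.754, Gamma 0.954, Delta 12.036, Epsilon 1.231, Zeta 7.609, Eta 12.738.
Rounding down gives 2, 8, 0, 12, 1, 7, 12 = 42 seats, so the divisor must be adjusted.
With modified divisor 109272: modified quotas Alpha 2.868, Beta 9.378, Gamma 1.022, Delta 12.895, Epsilon 1.319, Zeta 8.151, Eta 13.646.
Rounding down: Alpha 2, Beta 9, Gamma 1, Delta 12, Epsilon 1, Zeta 8, Eta 13 (total 46).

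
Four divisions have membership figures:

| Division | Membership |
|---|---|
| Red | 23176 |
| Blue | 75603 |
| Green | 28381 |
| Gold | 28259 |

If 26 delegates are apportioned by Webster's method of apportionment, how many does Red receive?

4

Standard divisor 155419/26 ≈ 5977.654; standard quotas: Red 3.877, Blue 12.648, Green 4.748, Gold 4.727.
Rounding to the nearest integer gives 4, 13, 5, 5 = 27 seats, so the divisor must be adjusted.
With modified divisor 6200: modified quotas Red 3.738, Blue 12.194, Green 4.578, Gold 4.558.
Rounding to the nearest integer: Red 4, Blue 12, Green 5, Gold 5 (total 26).
Red receives 4.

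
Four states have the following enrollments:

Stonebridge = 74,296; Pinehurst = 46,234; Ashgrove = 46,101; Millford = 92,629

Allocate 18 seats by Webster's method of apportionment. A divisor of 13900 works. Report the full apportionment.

With modified divisor 13900: modified quotas Stonebridge 5.345, Pinehurst 3.326, Ashgrove 3.317, Millford 6.664.
Rounding to the nearest integer: Stonebridge 5, Pinehurst 3, Ashgrove 3, Millford 7 (total 18).

Stonebridge 5, Pinehurst 3, Ashgrove 3, Millford 7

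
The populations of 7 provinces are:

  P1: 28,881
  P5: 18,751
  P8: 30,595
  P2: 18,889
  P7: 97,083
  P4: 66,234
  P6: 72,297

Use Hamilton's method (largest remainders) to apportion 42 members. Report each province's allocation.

Total 332730; standard divisor 332730/42 ≈ 7922.143.
Standard quotas: P1 3.6456, P5 2.3669, P8 3.8620, P2 2.3843, P7 12.2546, P4 8.3606, P6 9.1259.
Lower quotas: P1 3, P5 2, P8 3, P2 2, P7 12, P4 8, P6 9 (sum 39, leaving 3 seats).
Remainders in descending order: P8 0.8620, P1 0.6456, P2 0.3843, P5 0.3669, P4 0.3606, P7 0.2546, P6 0.1259.
Largest remainders: P8, P1, P2 receive the extra seats.

P1: 4, P5: 2, P8: 4, P2: 3, P7: 12, P4: 8, P6: 9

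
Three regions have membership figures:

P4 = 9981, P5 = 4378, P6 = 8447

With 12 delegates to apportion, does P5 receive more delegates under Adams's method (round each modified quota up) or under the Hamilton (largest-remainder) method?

Adams: P4 5, P5 3, P6 4.
Hamilton: P4 5, P5 2, P6 5.
P5 gets 3 under Adams and 2 under Hamilton.

Adams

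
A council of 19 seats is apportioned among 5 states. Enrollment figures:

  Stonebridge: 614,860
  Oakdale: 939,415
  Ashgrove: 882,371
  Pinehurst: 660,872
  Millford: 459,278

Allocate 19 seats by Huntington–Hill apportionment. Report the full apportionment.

Stonebridge=3; Oakdale=5; Ashgrove=5; Pinehurst=4; Millford=2

With divisor 189138: modified quotas Stonebridge 3.251, Oakdale 4.967, Ashgrove 4.665, Pinehurst 3.494, Millford 2.428.
Geometric-mean thresholds: Stonebridge √(3·4)=3.464, Oakdale √(4·5)=4.472, Ashgrove √(4·5)=4.472, Pinehurst √(3·4)=3.464, Millford √(2·3)=2.449.
Each quota rounded against its threshold gives Stonebridge 3, Oakdale 5, Ashgrove 5, Pinehurst 4, Millford 2 (total 19).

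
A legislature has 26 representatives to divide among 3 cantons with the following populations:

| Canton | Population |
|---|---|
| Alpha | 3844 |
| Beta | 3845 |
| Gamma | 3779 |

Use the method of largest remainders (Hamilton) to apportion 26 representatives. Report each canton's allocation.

Alpha: 9; Beta: 9; Gamma: 8

The standard divisor is 11468/26 ≈ 441.077.
Standard quotas: Alpha 8.715, Beta 8.717, Gamma 8.568.
Lower quotas: Alpha 8, Beta 8, Gamma 8 (sum 24, leaving 2 seats).
Remainders in descending order: Beta 0.717, Alpha 0.715, Gamma 0.568.
Largest remainders: Beta, Alpha receive the extra seats.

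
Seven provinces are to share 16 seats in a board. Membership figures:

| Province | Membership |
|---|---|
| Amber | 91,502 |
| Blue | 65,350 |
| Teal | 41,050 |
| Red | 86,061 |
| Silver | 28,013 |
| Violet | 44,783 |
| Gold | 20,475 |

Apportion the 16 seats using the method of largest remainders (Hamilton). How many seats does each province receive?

Amber 4, Blue 3, Teal 2, Red 3, Silver 1, Violet 2, Gold 1

Total 377234; standard divisor 377234/16 ≈ 23577.125.
Standard quotas: Amber 3.8810, Blue 2.7718, Teal 1.7411, Red 3.6502, Silver 1.1881, Violet 1.8994, Gold 0.8684.
Lower quotas: Amber 3, Blue 2, Teal 1, Red 3, Silver 1, Violet 1, Gold 0 (sum 11, leaving 5 seats).
Remainders in descending order: Violet 0.8994, Amber 0.8810, Gold 0.8684, Blue 0.7718, Teal 0.7411, Red 0.6502, Silver 0.1881.
The surplus seats go to Violet, Amber, Gold, Blue, Teal.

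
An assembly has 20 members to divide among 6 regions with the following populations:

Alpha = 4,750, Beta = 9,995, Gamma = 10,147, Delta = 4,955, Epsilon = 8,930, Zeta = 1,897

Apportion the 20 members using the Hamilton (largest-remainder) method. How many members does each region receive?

The standard divisor is 40674/20 ≈ 2033.7.
Standard quotas: Alpha 2.3356, Beta 4.9147, Gamma 4.9894, Delta 2.4364, Epsilon 4.3910, Zeta 0.9328.
Lower quotas: Alpha 2, Beta 4, Gamma 4, Delta 2, Epsilon 4, Zeta 0 (sum 16, leaving 4 seats).
Remainders in descending order: Gamma 0.9894, Zeta 0.9328, Beta 0.9147, Delta 0.4364, Epsilon 0.3910, Alpha 0.3356.
Largest remainders: Gamma, Zeta, Beta, Delta receive the extra seats.

Alpha 2, Beta 5, Gamma 5, Delta 3, Epsilon 4, Zeta 1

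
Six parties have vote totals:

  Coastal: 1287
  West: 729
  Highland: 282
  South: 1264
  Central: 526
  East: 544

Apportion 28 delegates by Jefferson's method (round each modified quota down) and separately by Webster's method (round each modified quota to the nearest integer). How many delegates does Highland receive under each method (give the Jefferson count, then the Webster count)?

Jefferson: Coastal 8, West 5, Highland 1, South 8, Central 3, East 3.
Webster: Coastal 8, West 4, Highland 2, South 8, Central 3, East 3.
Highland gets 1 under Jefferson and 2 under Webster.

1 and 2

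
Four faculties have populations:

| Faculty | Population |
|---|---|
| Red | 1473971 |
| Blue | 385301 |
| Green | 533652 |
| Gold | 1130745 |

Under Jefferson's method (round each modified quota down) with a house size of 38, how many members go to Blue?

4

Standard divisor 3523669/38 ≈ 92728.132; standard quotas: Red 15.896, Blue 4.155, Green 5.755, Gold 12.194.
Rounding down gives 15, 4, 5, 12 = 36 seats, so the divisor must be adjusted.
With modified divisor 88000: modified quotas Red 16.750, Blue 4.378, Green 6.064, Gold 12.849.
Rounding down: Red 16, Blue 4, Green 6, Gold 12 (total 38).
Blue receives 4.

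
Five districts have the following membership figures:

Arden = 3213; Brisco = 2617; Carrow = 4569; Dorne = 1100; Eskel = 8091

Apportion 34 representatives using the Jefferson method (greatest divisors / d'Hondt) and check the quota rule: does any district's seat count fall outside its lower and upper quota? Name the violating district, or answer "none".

Standard quotas: Arden 5.576, Brisco 4.542, Carrow 7.930, Dorne 1.909, Eskel 14.043.
Jefferson allocation: Arden 5, Brisco 4, Carrow 8, Dorne 2, Eskel 15.
Every allocation lies between the lower and upper quota.

none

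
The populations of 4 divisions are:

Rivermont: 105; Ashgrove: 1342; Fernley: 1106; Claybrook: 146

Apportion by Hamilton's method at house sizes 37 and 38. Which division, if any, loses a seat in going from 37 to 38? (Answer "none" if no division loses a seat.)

Rivermont

At 37 seats: Rivermont 2, Ashgrove 18, Fernley 15, Claybrook 2.
At 38 seats: Rivermont 1, Ashgrove 19, Fernley 16, Claybrook 2.
Rivermont drops from 2 to 1.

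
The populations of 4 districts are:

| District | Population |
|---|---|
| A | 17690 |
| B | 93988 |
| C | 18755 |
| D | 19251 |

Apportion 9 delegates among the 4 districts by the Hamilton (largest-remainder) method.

A=1, B=6, C=1, D=1

The standard divisor is 149684/9 ≈ 16631.556.
Standard quotas: A 1.0636, B 5.6512, C 1.1277, D 1.1575.
Lower quotas: A 1, B 5, C 1, D 1 (sum 8, leaving 1 seat).
Remainders in descending order: B 0.6512, D 0.1575, C 0.1277, A 0.0636.
Largest remainder: B receives the extra seat.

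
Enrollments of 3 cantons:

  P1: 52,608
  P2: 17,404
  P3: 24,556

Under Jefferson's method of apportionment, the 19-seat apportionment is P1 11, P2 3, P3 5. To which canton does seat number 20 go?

P1

Priority for the next seat is population ÷ (current seats + 1).
Priorities: P1 4384.000, P2 4351.000, P3 4092.667.
Highest priority: P1.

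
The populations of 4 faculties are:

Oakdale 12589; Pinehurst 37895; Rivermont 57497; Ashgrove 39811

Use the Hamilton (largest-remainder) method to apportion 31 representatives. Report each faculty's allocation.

Oakdale 3; Pinehurst 8; Rivermont 12; Ashgrove 8

The standard divisor is 147792/31 ≈ 4767.484.
Standard quotas: Oakdale 2.6406, Pinehurst 7.9486, Rivermont 12.0602, Ashgrove 8.3505.
Lower quotas: Oakdale 2, Pinehurst 7, Rivermont 12, Ashgrove 8 (sum 29, leaving 2 seats).
Remainders in descending order: Pinehurst 0.9486, Oakdale 0.6406, Ashgrove 0.3505, Rivermont 0.0602.
The surplus seats go to Pinehurst, Oakdale.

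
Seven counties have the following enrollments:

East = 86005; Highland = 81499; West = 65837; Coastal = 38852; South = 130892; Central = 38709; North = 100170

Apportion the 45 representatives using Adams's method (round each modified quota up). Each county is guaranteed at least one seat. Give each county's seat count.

Standard divisor 541964/45 ≈ 12043.644; standard quotas: East 7.141, Highland 6.767, West 5.467, Coastal 3.226, South 10.868, Central 3.214, North 8.317.
Rounding up gives 8, 7, 6, 4, 11, 4, 9 = 49 seats, so the divisor must be adjusted.
With modified divisor 13047.6: modified quotas East 6.592, Highland 6.246, West 5.046, Coastal 2.978, South 10.032, Central 2.967, North 7.677.
Rounding up: East 7, Highland 7, West 6, Coastal 3, South 11, Central 3, North 8 (total 45).

East=7, Highland=7, West=6, Coastal=3, South=11, Central=3, North=8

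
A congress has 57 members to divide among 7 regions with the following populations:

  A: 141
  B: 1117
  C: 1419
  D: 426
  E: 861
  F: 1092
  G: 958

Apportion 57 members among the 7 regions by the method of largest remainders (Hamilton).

A 1, B 11, C 14, D 4, E 8, F 10, G 9

Standard divisor: 6014 ÷ 57 ≈ 105.509.
Standard quotas: A 1.336, B 10.587, C 13.449, D 4.038, E 8.160, F 10.350, G 9.080.
Lower quotas: A 1, B 10, C 13, D 4, E 8, F 10, G 9 (sum 55, leaving 2 seats).
Remainders in descending order: B 0.587, C 0.449, F 0.350, A 0.336, E 0.160, G 0.080, D 0.038.
Largest remainders: B, C receive the extra seats.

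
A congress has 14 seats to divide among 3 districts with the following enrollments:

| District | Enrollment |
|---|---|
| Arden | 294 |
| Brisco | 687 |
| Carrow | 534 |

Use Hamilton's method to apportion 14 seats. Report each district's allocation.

Arden=3, Brisco=6, Carrow=5

The standard divisor is 1515/14 ≈ 108.214.
Standard quotas: Arden 2.717, Brisco 6.349, Carrow 4.935.
Lower quotas: Arden 2, Brisco 6, Carrow 4 (sum 12, leaving 2 seats).
Remainders in descending order: Carrow 0.935, Arden 0.717, Brisco 0.349.
The surplus seats go to Carrow, Arden.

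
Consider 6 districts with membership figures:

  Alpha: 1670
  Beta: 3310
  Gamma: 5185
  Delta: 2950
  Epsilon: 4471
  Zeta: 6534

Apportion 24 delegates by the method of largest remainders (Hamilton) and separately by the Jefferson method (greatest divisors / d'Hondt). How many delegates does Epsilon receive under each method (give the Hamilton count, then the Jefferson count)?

4 and 5

Hamilton: Alpha 2, Beta 3, Gamma 5, Delta 3, Epsilon 4, Zeta 7.
Jefferson: Alpha 1, Beta 3, Gamma 5, Delta 3, Epsilon 5, Zeta 7.
Epsilon gets 4 under Hamilton and 5 under Jefferson.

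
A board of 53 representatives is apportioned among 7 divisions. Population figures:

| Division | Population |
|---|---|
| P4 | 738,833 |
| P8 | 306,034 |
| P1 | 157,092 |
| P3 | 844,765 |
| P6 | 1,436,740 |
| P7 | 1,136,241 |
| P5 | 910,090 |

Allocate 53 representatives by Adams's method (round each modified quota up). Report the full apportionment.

Standard divisor 5529795/53 ≈ 104335.755; standard quotas: P4 7.081, P8 2.933, P1 1.506, P3 8.097, P6 13.770, P7 10.890, P5 8.723.
Rounding up gives 8, 3, 2, 9, 14, 11, 9 = 56 seats, so the divisor must be adjusted.
With modified divisor 112100: modified quotas P4 6.591, P8 2.730, P1 1.401, P3 7.536, P6 12.817, P7 10.136, P5 8.119.
Rounding up: P4 7, P8 3, P1 2, P3 8, P6 13, P7 11, P5 9 (total 53).

P4 7, P8 3, P1 2, P3 8, P6 13, P7 11, P5 9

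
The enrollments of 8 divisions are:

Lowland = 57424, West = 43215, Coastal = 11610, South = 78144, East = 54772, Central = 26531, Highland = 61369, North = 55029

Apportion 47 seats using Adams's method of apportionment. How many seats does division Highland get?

Standard divisor 388094/47 ≈ 8257.319; standard quotas: Lowland 6.954, West 5.234, Coastal 1.406, South 9.464, East 6.633, Central 3.213, Highland 7.432, North 6.664.
Rounding up gives 7, 6, 2, 10, 7, 4, 8, 7 = 51 seats, so the divisor must be adjusted.
With modified divisor 9000: modified quotas Lowland 6.380, West 4.802, Coastal 1.290, South 8.683, East 6.086, Central 2.948, Highland 6.819, North 6.114.
Rounding up: Lowland 7, West 5, Coastal 2, South 9, East 7, Central 3, Highland 7, North 7 (total 47).
Highland receives 7.

7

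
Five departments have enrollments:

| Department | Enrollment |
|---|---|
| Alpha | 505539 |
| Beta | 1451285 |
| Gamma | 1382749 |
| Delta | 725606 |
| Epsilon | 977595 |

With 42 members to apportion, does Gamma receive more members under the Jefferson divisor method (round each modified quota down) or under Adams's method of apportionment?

Jefferson

Jefferson: Alpha 4, Beta 12, Gamma 12, Delta 6, Epsilon 8.
Adams: Alpha 5, Beta 12, Gamma 11, Delta 6, Epsilon 8.
Gamma gets 12 under Jefferson and 11 under Adams.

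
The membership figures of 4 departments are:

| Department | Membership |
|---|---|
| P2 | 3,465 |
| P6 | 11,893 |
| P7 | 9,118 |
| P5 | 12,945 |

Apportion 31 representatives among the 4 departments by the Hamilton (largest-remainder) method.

P2=3, P6=10, P7=7, P5=11

Total 37421; standard divisor 37421/31 ≈ 1207.129.
Standard quotas: P2 2.8704, P6 9.8523, P7 7.5535, P5 10.7238.
Lower quotas: P2 2, P6 9, P7 7, P5 10 (sum 28, leaving 3 seats).
Remainders in descending order: P2 0.8704, P6 0.8523, P5 0.7238, P7 0.5535.
Largest remainders: P2, P6, P5 receive the extra seats.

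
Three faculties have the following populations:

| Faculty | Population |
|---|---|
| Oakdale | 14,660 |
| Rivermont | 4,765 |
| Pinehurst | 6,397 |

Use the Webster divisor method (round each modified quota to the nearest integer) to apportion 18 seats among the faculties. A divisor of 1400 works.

With modified divisor 1400: modified quotas Oakdale 10.471, Rivermont 3.404, Pinehurst 4.569.
Rounding to the nearest integer: Oakdale 10, Rivermont 3, Pinehurst 5 (total 18).

Oakdale 10; Rivermont 3; Pinehurst 5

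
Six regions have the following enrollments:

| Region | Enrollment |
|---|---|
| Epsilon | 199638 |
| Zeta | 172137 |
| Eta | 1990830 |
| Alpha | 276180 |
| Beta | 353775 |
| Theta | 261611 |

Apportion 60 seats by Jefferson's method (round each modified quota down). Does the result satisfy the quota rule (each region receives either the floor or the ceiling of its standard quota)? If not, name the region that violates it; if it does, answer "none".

Eta

Standard quotas: Epsilon 3.681, Zeta 3.174, Eta 36.707, Alpha 5.092, Beta 6.523, Theta 4.824.
Jefferson allocation: Epsilon 3, Zeta 3, Eta 38, Alpha 5, Beta 6, Theta 5.
Eta has quota 36.707 (lower 36, upper 37) but receives 38 — outside the quota interval.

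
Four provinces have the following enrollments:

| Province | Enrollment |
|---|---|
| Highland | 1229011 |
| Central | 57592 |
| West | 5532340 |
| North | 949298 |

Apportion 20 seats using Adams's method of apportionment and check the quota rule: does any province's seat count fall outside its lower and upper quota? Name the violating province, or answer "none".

Standard quotas: Highland 3.164, Central 0.148, West 14.243, North 2.444.
Adams allocation: Highland 3, Central 1, West 13, North 3.
West has quota 14.243 (lower 14, upper 15) but receives 13 — outside the quota interval.

West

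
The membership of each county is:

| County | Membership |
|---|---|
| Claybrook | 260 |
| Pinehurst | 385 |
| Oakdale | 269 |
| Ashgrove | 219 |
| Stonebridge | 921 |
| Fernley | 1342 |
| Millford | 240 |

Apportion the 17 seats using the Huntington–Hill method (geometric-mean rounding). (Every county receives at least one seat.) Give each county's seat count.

Claybrook: 1; Pinehurst: 2; Oakdale: 1; Ashgrove: 1; Stonebridge: 4; Fernley: 7; Millford: 1

With divisor 207: modified quotas Claybrook 1.256, Pinehurst 1.860, Oakdale 1.300, Ashgrove 1.058, Stonebridge 4.449, Fernley 6.483, Millford 1.159.
Geometric-mean thresholds: Claybrook √(1·2)=1.414, Pinehurst √(1·2)=1.414, Oakdale √(1·2)=1.414, Ashgrove √(1·2)=1.414, Stonebridge √(4·5)=4.472, Fernley √(6·7)=6.481, Millford √(1·2)=1.414.
Each quota rounded against its threshold gives Claybrook 1, Pinehurst 2, Oakdale 1, Ashgrove 1, Stonebridge 4, Fernley 7, Millford 1 (total 17).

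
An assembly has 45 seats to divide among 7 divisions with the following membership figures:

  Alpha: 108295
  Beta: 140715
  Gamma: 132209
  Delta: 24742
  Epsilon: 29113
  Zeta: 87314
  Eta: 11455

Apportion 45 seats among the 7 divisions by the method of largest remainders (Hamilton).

The standard divisor is 533843/45 ≈ 11863.178.
Standard quotas: Alpha 9.1287, Beta 11.8615, Gamma 11.1445, Delta 2.0856, Epsilon 2.4541, Zeta 7.3601, Eta 0.9656.
Lower quotas: Alpha 9, Beta 11, Gamma 11, Delta 2, Epsilon 2, Zeta 7, Eta 0 (sum 42, leaving 3 seats).
Remainders in descending order: Eta 0.9656, Beta 0.8615, Epsilon 0.4541, Zeta 0.3601, Gamma 0.1445, Alpha 0.1287, Delta 0.0856.
The surplus seats go to Eta, Beta, Epsilon.

Alpha=9; Beta=12; Gamma=11; Delta=2; Epsilon=3; Zeta=7; Eta=1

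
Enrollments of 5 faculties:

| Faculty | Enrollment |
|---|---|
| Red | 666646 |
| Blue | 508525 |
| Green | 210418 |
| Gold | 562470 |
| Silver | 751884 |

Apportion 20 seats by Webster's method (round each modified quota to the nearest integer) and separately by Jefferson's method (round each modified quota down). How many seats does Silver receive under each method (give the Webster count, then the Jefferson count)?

5 and 6

Webster: Red 5, Blue 4, Green 2, Gold 4, Silver 5.
Jefferson: Red 5, Blue 4, Green 1, Gold 4, Silver 6.
Silver gets 5 under Webster and 6 under Jefferson.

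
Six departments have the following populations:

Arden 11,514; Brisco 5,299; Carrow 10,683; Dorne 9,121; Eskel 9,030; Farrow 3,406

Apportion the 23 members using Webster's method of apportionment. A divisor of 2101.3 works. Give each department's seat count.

Arden 5, Brisco 3, Carrow 5, Dorne 4, Eskel 4, Farrow 2

With modified divisor 2101.3: modified quotas Arden 5.479, Brisco 2.522, Carrow 5.084, Dorne 4.341, Eskel 4.297, Farrow 1.621.
Rounding to the nearest integer: Arden 5, Brisco 3, Carrow 5, Dorne 4, Eskel 4, Farrow 2 (total 23).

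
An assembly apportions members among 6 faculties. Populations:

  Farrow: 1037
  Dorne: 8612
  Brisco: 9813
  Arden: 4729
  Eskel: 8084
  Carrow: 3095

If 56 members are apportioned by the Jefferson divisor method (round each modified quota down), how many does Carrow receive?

Standard divisor 35370/56 ≈ 631.607; standard quotas: Farrow 1.642, Dorne 13.635, Brisco 15.537, Arden 7.487, Eskel 12.799, Carrow 4.900.
Rounding down gives 1, 13, 15, 7, 12, 4 = 52 seats, so the divisor must be adjusted.
With modified divisor 600: modified quotas Farrow 1.728, Dorne 14.353, Brisco 16.355, Arden 7.882, Eskel 13.473, Carrow 5.158.
Rounding down: Farrow 1, Dorne 14, Brisco 16, Arden 7, Eskel 13, Carrow 5 (total 56).
Carrow receives 5.

5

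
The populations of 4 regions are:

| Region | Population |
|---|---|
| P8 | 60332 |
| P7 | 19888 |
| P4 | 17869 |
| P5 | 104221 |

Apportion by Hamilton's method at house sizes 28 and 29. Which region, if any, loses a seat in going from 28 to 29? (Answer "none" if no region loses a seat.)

At 28 seats: P8 8, P7 3, P4 3, P5 14.
At 29 seats: P8 9, P7 3, P4 2, P5 15.
P4 drops from 3 to 2.

P4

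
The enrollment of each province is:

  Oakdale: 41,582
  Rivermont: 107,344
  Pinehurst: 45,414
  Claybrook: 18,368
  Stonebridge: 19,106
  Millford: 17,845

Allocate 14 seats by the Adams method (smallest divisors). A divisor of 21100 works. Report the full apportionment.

With modified divisor 21100: modified quotas Oakdale 1.971, Rivermont 5.087, Pinehurst 2.152, Claybrook 0.871, Stonebridge 0.905, Millford 0.846.
Rounding up: Oakdale 2, Rivermont 6, Pinehurst 3, Claybrook 1, Stonebridge 1, Millford 1 (total 14).

Oakdale: 2, Rivermont: 6, Pinehurst: 3, Claybrook: 1, Stonebridge: 1, Millford: 1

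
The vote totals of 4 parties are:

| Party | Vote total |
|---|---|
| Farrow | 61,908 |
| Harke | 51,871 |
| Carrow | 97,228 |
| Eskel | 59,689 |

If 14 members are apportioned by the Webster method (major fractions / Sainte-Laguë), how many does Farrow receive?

Standard divisor 270696/14 ≈ 19335.429; standard quotas: Farrow 3.202, Harke 2.683, Carrow 5.028, Eskel 3.087.
Rounding to the nearest integer gives Farrow 3, Harke 3, Carrow 5, Eskel 3 — total 14, matching the house size, so no adjustment is needed.
Farrow receives 3.

3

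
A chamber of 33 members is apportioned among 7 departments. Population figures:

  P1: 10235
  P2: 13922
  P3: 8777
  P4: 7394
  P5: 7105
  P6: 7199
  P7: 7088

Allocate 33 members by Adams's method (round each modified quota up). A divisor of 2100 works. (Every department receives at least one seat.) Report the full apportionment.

P1 5, P2 7, P3 5, P4 4, P5 4, P6 4, P7 4

With modified divisor 2100: modified quotas P1 4.874, P2 6.630, P3 4.180, P4 3.521, P5 3.383, P6 3.428, P7 3.375.
Rounding up: P1 5, P2 7, P3 5, P4 4, P5 4, P6 4, P7 4 (total 33).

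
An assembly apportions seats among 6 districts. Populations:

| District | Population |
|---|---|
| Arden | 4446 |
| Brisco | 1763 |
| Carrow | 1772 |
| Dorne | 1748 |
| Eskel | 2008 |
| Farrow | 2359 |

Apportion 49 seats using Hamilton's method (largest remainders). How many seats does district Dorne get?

6

Total 14096; standard divisor 14096/49 ≈ 287.673.
Standard quotas: Arden 15.455, Brisco 6.128, Carrow 6.160, Dorne 6.076, Eskel 6.980, Farrow 8.200.
Lower quotas: Arden 15, Brisco 6, Carrow 6, Dorne 6, Eskel 6, Farrow 8 (sum 47, leaving 2 seats).
Remainders in descending order: Eskel 0.980, Arden 0.455, Farrow 0.200, Carrow 0.160, Brisco 0.128, Dorne 0.076.
Largest remainders: Eskel, Arden receive the extra seats.
Dorne receives 6.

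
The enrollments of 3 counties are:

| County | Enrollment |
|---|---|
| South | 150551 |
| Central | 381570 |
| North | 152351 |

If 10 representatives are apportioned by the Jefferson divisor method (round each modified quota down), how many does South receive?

2

Standard divisor 684472/10 ≈ 68447.2; standard quotas: South 2.200, Central 5.575, North 2.226.
Rounding down gives 2, 5, 2 = 9 seats, so the divisor must be adjusted.
With modified divisor 59100: modified quotas South 2.547, Central 6.456, North 2.578.
Rounding down: South 2, Central 6, North 2 (total 10).
South receives 2.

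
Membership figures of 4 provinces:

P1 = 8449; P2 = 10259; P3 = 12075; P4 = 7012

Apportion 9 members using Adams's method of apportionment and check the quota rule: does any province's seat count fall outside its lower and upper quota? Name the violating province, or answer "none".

Standard quotas: P1 2.012, P2 2.443, P3 2.875, P4 1.670.
Adams allocation: P1 2, P2 2, P3 3, P4 2.
Every allocation lies between the lower and upper quota.

none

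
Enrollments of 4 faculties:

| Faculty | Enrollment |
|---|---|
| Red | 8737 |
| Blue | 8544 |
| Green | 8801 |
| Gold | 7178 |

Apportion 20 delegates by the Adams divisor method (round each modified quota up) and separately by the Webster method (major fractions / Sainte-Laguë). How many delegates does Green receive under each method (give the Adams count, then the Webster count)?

5 and 6

Adams: Red 5, Blue 5, Green 5, Gold 5.
Webster: Red 5, Blue 5, Green 6, Gold 4.
Green gets 5 under Adams and 6 under Webster.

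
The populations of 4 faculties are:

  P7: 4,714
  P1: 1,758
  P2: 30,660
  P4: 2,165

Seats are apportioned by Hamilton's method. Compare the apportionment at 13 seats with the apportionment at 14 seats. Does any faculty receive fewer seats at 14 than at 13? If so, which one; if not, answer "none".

P1

At 13 seats: P7 1, P1 1, P2 10, P4 1.
At 14 seats: P7 2, P1 0, P2 11, P4 1.
P1 drops from 1 to 0.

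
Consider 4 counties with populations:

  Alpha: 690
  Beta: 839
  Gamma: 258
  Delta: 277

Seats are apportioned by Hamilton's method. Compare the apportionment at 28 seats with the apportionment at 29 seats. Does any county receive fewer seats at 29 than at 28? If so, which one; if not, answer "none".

Gamma

At 28 seats: Alpha 9, Beta 11, Gamma 4, Delta 4.
At 29 seats: Alpha 10, Beta 12, Gamma 3, Delta 4.
Gamma drops from 4 to 3.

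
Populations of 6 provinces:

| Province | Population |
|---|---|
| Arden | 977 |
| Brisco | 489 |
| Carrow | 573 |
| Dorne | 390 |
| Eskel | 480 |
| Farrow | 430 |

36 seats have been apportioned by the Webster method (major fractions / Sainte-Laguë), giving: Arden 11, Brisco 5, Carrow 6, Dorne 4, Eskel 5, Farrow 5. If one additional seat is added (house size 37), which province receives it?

Brisco

Priority for the next seat is population ÷ (current seats + 0.5).
Priorities: Arden 84.957, Brisco 88.909, Carrow 88.154, Dorne 86.667, Eskel 87.273, Farrow 78.182.
Highest priority: Brisco.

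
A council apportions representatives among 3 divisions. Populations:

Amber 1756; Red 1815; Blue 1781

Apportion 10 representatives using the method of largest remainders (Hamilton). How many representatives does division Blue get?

3

Standard divisor: 5352 ÷ 10 ≈ 535.2.
Standard quotas: Amber 3.281, Red 3.391, Blue 3.328.
Lower quotas: Amber 3, Red 3, Blue 3 (sum 9, leaving 1 seat).
Remainders in descending order: Red 0.391, Blue 0.328, Amber 0.281.
The surplus seat goes to Red.
Blue receives 3.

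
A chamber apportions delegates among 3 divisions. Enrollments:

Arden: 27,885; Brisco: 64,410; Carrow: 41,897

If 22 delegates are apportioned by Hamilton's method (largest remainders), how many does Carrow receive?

Standard divisor: 134192 ÷ 22 ≈ 6099.636.
Standard quotas: Arden 4.5716, Brisco 10.5596, Carrow 6.8688.
Lower quotas: Arden 4, Brisco 10, Carrow 6 (sum 20, leaving 2 seats).
Remainders in descending order: Carrow 0.8688, Arden 0.5716, Brisco 0.5596.
Largest remainders: Carrow, Arden receive the extra seats.
Carrow receives 7.

7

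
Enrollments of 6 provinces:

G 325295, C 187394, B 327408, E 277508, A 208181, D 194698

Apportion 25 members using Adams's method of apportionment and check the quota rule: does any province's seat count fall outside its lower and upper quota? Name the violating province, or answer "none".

Standard quotas: G 5.349, C 3.081, B 5.383, E 4.563, A 3.423, D 3.201.
Adams allocation: G 5, C 3, B 5, E 5, A 4, D 3.
Every allocation lies between the lower and upper quota.

none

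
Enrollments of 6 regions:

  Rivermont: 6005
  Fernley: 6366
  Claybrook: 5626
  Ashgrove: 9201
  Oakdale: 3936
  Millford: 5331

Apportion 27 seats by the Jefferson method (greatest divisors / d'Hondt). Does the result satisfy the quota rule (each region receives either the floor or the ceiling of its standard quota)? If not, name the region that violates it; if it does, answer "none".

Standard quotas: Rivermont 4.446, Fernley 4.714, Claybrook 4.166, Ashgrove 6.813, Oakdale 2.914, Millford 3.947.
Jefferson allocation: Rivermont 4, Fernley 5, Claybrook 4, Ashgrove 7, Oakdale 3, Millford 4.
Every allocation lies between the lower and upper quota.

none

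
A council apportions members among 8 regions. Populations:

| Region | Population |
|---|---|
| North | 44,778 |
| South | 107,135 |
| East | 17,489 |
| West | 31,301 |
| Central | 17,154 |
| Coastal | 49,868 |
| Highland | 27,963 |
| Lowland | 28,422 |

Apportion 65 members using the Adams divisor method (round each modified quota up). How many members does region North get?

9

Standard divisor 324110/65 ≈ 4986.308; standard quotas: North 8.980, South 21.486, East 3.507, West 6.277, Central 3.440, Coastal 10.001, Highland 5.608, Lowland 5.700.
Rounding up gives 9, 22, 4, 7, 4, 11, 6, 6 = 69 seats, so the divisor must be adjusted.
With modified divisor 5400: modified quotas North 8.292, South 19.840, East 3.239, West 5.796, Central 3.177, Coastal 9.235, Highland 5.178, Lowland 5.263.
Rounding up: North 9, South 20, East 4, West 6, Central 4, Coastal 10, Highland 6, Lowland 6 (total 65).
North receives 9.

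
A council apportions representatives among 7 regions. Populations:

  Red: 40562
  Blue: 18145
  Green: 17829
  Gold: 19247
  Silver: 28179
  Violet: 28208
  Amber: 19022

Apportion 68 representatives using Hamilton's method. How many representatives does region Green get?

7

The standard divisor is 171192/68 ≈ 2517.529.
Standard quotas: Red 16.1118, Blue 7.2075, Green 7.0819, Gold 7.6452, Silver 11.1931, Violet 11.2046, Amber 7.5558.
Lower quotas: Red 16, Blue 7, Green 7, Gold 7, Silver 11, Violet 11, Amber 7 (sum 66, leaving 2 seats).
Remainders in descending order: Gold 0.6452, Amber 0.5558, Blue 0.2075, Violet 0.2046, Silver 0.1931, Red 0.1118, Green 0.0819.
Largest remainders: Gold, Amber receive the extra seats.
Green receives 7.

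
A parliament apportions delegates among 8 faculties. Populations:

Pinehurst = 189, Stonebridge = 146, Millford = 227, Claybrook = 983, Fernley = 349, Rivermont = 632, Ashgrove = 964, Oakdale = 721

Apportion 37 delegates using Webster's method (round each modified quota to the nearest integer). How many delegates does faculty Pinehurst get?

Standard divisor 4211/37 ≈ 113.811; standard quotas: Pinehurst 1.661, Stonebridge 1.283, Millford 1.995, Claybrook 8.637, Fernley 3.066, Rivermont 5.553, Ashgrove 8.470, Oakdale 6.335.
Rounding to the nearest integer gives Pinehurst 2, Stonebridge 1, Millford 2, Claybrook 9, Fernley 3, Rivermont 6, Ashgrove 8, Oakdale 6 — total 37, matching the house size, so no adjustment is needed.
Pinehurst receives 2.

2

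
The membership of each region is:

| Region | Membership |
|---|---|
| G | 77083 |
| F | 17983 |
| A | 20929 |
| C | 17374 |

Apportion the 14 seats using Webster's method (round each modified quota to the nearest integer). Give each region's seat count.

Standard divisor 133369/14 ≈ 9526.357; standard quotas: G 8.092, F 1.888, A 2.197, C 1.824.
Rounding to the nearest integer gives G 8, F 2, A 2, C 2 — total 14, matching the house size, so no adjustment is needed.

G 8, F 2, A 2, C 2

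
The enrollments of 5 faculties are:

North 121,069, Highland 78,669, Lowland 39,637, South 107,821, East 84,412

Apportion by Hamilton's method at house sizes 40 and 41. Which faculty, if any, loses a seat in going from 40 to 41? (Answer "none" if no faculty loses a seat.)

none

At 40 seats: North 11, Highland 7, Lowland 4, South 10, East 8.
At 41 seats: North 12, Highland 7, Lowland 4, South 10, East 8.
No faculty's allocation decreased.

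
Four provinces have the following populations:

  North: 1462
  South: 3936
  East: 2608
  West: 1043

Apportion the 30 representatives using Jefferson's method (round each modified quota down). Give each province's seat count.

North 5, South 13, East 9, West 3

Standard divisor 9049/30 ≈ 301.633; standard quotas: North 4.847, South 13.049, East 8.646, West 3.458.
Rounding down gives 4, 13, 8, 3 = 28 seats, so the divisor must be adjusted.
With modified divisor 285: modified quotas North 5.130, South 13.811, East 9.151, West 3.660.
Rounding down: North 5, South 13, East 9, West 3 (total 30).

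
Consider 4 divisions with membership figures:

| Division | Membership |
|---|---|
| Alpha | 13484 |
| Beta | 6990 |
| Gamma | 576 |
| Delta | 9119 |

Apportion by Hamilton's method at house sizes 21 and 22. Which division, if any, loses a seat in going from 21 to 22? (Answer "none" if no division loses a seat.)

At 21 seats: Alpha 9, Beta 5, Gamma 1, Delta 6.
At 22 seats: Alpha 10, Beta 5, Gamma 0, Delta 7.
Gamma drops from 1 to 0.

Gamma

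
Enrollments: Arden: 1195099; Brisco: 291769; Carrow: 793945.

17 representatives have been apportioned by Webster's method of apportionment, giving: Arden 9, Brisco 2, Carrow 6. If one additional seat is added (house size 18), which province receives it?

Priority for the next seat is population ÷ (current seats + 0.5).
Priorities: Arden 125799.895, Brisco 116707.600, Carrow 122145.385.
Highest priority: Arden.

Arden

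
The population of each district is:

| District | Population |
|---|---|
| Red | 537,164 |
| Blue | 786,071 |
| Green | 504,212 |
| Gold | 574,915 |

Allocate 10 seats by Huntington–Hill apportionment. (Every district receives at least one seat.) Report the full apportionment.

With divisor 230814: modified quotas Red 2.327, Blue 3.406, Green 2.184, Gold 2.491.
Geometric-mean thresholds: Red √(2·3)=2.449, Blue √(3·4)=3.464, Green √(2·3)=2.449, Gold √(2·3)=2.449.
Each quota rounded against its threshold gives Red 2, Blue 3, Green 2, Gold 3 (total 10).

Red: 2, Blue: 3, Green: 2, Gold: 3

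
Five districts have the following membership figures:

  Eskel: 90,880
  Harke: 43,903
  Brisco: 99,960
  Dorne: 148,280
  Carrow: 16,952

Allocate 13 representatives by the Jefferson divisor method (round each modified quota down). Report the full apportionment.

Standard divisor 399975/13 ≈ 30767.308; standard quotas: Eskel 2.954, Harke 1.427, Brisco 3.249, Dorne 4.819, Carrow 0.551.
Rounding down gives 2, 1, 3, 4, 0 = 10 seats, so the divisor must be adjusted.
With modified divisor 24850: modified quotas Eskel 3.657, Harke 1.767, Brisco 4.023, Dorne 5.967, Carrow 0.682.
Rounding down: Eskel 3, Harke 1, Brisco 4, Dorne 5, Carrow 0 (total 13).

Eskel 3, Harke 1, Brisco 4, Dorne 5, Carrow 0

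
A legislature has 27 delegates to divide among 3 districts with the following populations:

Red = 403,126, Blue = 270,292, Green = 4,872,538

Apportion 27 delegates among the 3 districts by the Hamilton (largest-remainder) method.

Red 2, Blue 1, Green 24

Standard divisor: 5545956 ÷ 27 ≈ 205405.778.
Standard quotas: Red 1.9626, Blue 1.3159, Green 23.7215.
Lower quotas: Red 1, Blue 1, Green 23 (sum 25, leaving 2 seats).
Remainders in descending order: Red 0.9626, Green 0.7215, Blue 0.3159.
Largest remainders: Red, Green receive the extra seats.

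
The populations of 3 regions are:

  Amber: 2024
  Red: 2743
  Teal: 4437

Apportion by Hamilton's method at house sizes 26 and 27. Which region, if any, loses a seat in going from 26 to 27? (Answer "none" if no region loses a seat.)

At 26 seats: Amber 6, Red 8, Teal 12.
At 27 seats: Amber 6, Red 8, Teal 13.
No region's allocation decreased.

none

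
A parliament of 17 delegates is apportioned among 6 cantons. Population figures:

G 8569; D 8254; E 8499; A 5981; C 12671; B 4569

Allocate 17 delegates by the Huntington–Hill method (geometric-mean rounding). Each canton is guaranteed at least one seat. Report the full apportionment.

With divisor 3032: modified quotas G 2.826, D 2.722, E 2.803, A 1.973, C 4.179, B 1.507.
Geometric-mean thresholds: G √(2·3)=2.449, D √(2·3)=2.449, E √(2·3)=2.449, A √(1·2)=1.414, C √(4·5)=4.472, B √(1·2)=1.414.
Each quota rounded against its threshold gives G 3, D 3, E 3, A 2, C 4, B 2 (total 17).

G 3, D 3, E 3, A 2, C 4, B 2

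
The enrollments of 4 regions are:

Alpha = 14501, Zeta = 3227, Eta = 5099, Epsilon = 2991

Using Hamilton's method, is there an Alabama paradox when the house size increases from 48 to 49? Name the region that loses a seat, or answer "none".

none

At 48 seats: Alpha 27, Zeta 6, Eta 9, Epsilon 6.
At 49 seats: Alpha 27, Zeta 6, Eta 10, Epsilon 6.
No region's allocation decreased.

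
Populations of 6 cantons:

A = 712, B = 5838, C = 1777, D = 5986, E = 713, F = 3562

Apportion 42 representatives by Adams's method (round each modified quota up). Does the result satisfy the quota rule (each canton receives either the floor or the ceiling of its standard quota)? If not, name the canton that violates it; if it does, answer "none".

Standard quotas: A 1.609, B 13.191, C 4.015, D 13.526, E 1.611, F 8.048.
Adams allocation: A 2, B 13, C 4, D 13, E 2, F 8.
Every allocation lies between the lower and upper quota.

none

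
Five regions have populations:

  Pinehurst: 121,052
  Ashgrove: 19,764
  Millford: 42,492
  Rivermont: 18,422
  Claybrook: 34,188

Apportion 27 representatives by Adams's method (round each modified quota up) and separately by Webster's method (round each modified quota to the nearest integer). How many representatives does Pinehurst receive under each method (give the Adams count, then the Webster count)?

13 and 14

Adams: Pinehurst 13, Ashgrove 3, Millford 5, Rivermont 2, Claybrook 4.
Webster: Pinehurst 14, Ashgrove 2, Millford 5, Rivermont 2, Claybrook 4.
Pinehurst gets 13 under Adams and 14 under Webster.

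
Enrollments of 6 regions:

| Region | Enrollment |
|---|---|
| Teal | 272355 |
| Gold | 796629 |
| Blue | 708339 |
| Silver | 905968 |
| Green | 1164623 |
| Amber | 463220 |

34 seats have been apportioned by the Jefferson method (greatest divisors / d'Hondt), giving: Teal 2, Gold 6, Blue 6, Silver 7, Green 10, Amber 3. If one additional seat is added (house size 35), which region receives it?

Priority for the next seat is population ÷ (current seats + 1).
Priorities: Teal 90785.000, Gold 113804.143, Blue 101191.286, Silver 113246.000, Green 105874.818, Amber 115805.000.
Highest priority: Amber.

Amber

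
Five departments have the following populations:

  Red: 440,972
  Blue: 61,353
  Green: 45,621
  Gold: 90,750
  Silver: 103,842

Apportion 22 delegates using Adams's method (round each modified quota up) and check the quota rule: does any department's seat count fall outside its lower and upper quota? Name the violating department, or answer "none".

Standard quotas: Red 13.065, Blue 1.818, Green 1.352, Gold 2.689, Silver 3.077.
Adams allocation: Red 12, Blue 2, Green 2, Gold 3, Silver 3.
Red has quota 13.065 (lower 13, upper 14) but receives 12 — outside the quota interval.

Red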